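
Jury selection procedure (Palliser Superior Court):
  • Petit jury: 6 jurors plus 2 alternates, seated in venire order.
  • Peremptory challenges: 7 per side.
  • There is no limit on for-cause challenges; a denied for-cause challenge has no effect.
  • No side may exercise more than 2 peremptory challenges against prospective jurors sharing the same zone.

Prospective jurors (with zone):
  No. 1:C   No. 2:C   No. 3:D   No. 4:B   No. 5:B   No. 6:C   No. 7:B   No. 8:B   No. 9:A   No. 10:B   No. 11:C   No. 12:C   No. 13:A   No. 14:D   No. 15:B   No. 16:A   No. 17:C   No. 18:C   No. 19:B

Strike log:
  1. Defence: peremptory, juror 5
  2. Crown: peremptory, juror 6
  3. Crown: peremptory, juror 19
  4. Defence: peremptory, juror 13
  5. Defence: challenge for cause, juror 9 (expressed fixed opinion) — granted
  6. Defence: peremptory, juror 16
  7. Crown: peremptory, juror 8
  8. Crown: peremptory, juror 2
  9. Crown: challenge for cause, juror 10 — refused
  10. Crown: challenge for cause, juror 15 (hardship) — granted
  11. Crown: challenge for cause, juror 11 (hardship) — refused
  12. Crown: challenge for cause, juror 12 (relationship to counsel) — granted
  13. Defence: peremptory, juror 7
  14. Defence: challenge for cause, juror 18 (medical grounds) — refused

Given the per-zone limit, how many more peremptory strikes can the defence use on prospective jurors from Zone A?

0

Defence peremptories so far: #5, #13, #16, #7 — 4 of 7 used, 3 left overall.
Against Zone A: #13, #16 — 2 used; per-zone cap 2 leaves 0.
Binding limit: min(3, 0) = 0.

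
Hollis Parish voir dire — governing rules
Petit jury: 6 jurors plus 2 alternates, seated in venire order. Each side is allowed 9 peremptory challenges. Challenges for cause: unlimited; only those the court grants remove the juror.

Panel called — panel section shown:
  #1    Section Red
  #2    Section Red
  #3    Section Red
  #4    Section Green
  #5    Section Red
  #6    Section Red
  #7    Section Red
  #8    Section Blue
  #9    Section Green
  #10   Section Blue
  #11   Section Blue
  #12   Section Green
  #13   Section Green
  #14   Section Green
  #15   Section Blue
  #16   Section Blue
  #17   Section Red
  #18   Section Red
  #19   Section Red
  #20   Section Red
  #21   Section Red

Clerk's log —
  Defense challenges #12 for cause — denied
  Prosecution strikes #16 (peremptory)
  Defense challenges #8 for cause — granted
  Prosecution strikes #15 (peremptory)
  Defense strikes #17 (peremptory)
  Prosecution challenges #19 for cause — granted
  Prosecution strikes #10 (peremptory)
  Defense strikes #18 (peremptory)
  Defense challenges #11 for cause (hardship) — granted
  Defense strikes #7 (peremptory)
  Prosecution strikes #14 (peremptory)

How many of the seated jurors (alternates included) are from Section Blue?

Removed: #7, #8, #10, #11, #14, #15, #16, #17, #18, #19.
Seated (8 incl. alternates): #1, #2, #3, #4, #5, #6, #9, #12.
None of those are in Section Blue → 0.

0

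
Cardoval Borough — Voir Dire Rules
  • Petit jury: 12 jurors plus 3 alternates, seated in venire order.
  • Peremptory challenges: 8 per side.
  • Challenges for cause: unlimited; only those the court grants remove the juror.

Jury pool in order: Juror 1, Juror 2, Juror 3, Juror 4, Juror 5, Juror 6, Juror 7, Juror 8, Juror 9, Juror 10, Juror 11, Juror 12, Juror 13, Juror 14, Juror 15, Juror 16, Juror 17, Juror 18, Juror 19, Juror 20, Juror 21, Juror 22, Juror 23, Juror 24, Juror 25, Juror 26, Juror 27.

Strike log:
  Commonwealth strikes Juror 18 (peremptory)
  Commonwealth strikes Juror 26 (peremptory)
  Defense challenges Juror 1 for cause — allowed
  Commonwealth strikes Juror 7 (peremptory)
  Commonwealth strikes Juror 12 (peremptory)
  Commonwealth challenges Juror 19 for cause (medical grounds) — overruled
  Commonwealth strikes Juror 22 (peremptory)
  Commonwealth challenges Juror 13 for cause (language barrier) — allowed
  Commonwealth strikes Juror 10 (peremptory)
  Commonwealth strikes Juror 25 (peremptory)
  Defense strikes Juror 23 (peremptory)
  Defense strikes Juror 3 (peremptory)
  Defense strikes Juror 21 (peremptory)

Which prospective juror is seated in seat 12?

Removed: #1, #3, #7, #10, #12, #13, #18, #21, #22, #23, #25, #26. (#19 stays — for-cause denied.)
Seating in order: seats 1–12 → #2, #4, #5, #6, #8, #9, #11, #14, #15, #16, #17, #19; alternates → #20, #24, #27.
So seat 12 is #19.

19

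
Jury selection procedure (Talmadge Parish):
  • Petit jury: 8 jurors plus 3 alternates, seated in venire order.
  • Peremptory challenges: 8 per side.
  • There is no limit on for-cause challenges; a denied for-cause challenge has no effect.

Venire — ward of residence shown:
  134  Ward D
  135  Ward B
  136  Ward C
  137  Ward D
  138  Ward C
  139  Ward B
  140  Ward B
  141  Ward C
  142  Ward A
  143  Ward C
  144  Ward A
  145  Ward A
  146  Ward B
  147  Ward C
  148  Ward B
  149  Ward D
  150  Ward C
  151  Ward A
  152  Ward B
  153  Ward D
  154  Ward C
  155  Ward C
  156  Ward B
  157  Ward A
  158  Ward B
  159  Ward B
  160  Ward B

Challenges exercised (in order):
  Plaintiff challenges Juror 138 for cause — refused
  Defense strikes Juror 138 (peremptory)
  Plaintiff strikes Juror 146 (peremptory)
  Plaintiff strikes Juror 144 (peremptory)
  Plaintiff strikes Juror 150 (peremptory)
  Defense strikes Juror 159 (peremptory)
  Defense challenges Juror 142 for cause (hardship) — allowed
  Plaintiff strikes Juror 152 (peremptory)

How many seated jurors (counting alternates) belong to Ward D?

Removed: #138, #142, #144, #146, #150, #152, #159.
Seated (11 incl. alternates): #134, #135, #136, #137, #139, #140, #141, #143, #145, #147, #148.
Of those, in Ward D: #134, #137 → 2.

2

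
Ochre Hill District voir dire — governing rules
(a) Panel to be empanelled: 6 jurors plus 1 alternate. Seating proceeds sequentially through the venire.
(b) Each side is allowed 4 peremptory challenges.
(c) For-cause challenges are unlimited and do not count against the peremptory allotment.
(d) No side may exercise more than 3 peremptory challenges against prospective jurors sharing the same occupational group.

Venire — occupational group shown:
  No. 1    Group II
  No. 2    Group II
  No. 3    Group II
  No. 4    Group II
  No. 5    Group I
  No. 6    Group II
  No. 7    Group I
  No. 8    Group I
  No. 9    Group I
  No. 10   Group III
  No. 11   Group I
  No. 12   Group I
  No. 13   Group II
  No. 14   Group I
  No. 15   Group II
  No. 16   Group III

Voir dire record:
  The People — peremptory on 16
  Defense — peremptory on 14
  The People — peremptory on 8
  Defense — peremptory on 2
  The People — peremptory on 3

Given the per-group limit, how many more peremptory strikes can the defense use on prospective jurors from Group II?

Defense peremptories so far: #14, #2 — 2 of 4 used, 2 left overall.
Against Group II: #2 — 1 used; per-group cap 3 leaves 2.
Binding limit: min(2, 2) = 2.

2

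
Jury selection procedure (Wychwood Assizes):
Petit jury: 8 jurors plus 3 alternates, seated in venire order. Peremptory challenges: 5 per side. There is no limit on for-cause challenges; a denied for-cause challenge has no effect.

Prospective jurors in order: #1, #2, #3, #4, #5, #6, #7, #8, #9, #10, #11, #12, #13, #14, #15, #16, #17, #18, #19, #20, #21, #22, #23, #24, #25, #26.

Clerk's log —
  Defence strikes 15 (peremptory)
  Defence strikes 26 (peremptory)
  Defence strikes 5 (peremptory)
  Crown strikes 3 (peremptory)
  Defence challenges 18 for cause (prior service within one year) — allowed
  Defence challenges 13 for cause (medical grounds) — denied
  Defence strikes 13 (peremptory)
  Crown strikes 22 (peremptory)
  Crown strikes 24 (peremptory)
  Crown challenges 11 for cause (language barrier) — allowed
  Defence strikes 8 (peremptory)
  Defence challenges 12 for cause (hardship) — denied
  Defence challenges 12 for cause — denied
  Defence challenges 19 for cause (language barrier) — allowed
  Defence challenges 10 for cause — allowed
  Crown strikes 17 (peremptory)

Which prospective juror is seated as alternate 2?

20

Removed: #3, #5, #8, #10, #11, #13, #15, #17, #18, #19, #22, #24, #26. (#12 stays — for-cause denied.)
Seating in order: seats 1–8 → #1, #2, #4, #6, #7, #9, #12, #14; alternates → #16, #20, #21.
So alternate 2 is #20.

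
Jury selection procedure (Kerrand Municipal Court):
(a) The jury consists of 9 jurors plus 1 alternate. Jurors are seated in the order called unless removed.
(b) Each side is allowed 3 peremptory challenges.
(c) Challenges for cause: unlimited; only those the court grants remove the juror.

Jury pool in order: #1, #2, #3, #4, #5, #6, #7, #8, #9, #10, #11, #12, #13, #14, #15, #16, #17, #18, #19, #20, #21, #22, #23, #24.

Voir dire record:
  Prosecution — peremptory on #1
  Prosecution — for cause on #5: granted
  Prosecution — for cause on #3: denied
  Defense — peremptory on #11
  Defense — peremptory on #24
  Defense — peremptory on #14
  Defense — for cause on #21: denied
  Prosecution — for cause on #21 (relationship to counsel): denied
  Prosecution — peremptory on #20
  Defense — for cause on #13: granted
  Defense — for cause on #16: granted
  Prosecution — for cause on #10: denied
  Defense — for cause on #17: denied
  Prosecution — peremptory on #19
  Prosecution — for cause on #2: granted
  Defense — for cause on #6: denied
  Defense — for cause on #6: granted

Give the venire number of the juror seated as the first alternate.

18

Removed: #1, #2, #5, #6, #11, #13, #14, #16, #19, #20, #24. (#3, #10, #17, #21 stay — for-cause denied.)
Seating in order: seats 1–9 → #3, #4, #7, #8, #9, #10, #12, #15, #17; alternates → #18.
So alternate 1 is #18.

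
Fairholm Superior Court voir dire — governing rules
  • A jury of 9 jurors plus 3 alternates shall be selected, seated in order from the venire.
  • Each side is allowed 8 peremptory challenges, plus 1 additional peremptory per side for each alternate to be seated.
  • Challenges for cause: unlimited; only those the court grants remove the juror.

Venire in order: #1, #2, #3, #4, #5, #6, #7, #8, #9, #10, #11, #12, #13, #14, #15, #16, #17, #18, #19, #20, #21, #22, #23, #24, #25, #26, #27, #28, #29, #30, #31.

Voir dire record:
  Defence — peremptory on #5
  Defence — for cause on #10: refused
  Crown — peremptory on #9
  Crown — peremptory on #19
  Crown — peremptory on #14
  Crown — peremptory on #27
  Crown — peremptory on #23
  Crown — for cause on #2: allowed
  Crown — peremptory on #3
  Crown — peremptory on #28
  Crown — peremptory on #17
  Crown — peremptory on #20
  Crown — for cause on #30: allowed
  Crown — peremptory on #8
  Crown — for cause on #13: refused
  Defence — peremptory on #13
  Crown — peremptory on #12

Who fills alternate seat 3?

24

Removed: #2, #3, #5, #8, #9, #12, #13, #14, #17, #19, #20, #23, #27, #28, #30. (#10 stays — for-cause denied.)
Seating in order: seats 1–9 → #1, #4, #6, #7, #10, #11, #15, #16, #18; alternates → #21, #22, #24.
So alternate 3 is #24.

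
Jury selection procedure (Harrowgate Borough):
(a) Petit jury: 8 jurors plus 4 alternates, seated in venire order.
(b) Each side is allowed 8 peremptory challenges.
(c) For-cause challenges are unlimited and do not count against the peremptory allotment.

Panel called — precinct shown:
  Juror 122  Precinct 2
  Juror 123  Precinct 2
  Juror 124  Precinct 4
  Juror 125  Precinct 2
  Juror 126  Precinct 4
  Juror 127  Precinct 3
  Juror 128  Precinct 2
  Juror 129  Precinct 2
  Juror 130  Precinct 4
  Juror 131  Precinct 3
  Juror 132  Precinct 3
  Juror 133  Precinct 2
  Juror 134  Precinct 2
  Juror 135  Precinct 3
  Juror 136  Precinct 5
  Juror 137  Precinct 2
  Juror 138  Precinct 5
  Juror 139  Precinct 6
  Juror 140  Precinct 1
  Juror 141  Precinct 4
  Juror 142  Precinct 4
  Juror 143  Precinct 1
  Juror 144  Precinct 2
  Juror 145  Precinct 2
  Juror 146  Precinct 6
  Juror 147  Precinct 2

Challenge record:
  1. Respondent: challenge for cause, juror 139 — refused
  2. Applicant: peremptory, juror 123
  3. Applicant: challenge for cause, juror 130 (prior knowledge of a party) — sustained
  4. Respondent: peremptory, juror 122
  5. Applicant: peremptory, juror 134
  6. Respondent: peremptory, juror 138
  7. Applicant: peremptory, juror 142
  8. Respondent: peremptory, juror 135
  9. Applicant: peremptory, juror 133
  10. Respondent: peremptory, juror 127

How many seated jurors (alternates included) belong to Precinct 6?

Removed: #122, #123, #127, #130, #133, #134, #135, #138, #142.
Seated (12 incl. alternates): #124, #125, #126, #128, #129, #131, #132, #136, #137, #139, #140, #141.
Of those, in Precinct 6: #139 → 1.

1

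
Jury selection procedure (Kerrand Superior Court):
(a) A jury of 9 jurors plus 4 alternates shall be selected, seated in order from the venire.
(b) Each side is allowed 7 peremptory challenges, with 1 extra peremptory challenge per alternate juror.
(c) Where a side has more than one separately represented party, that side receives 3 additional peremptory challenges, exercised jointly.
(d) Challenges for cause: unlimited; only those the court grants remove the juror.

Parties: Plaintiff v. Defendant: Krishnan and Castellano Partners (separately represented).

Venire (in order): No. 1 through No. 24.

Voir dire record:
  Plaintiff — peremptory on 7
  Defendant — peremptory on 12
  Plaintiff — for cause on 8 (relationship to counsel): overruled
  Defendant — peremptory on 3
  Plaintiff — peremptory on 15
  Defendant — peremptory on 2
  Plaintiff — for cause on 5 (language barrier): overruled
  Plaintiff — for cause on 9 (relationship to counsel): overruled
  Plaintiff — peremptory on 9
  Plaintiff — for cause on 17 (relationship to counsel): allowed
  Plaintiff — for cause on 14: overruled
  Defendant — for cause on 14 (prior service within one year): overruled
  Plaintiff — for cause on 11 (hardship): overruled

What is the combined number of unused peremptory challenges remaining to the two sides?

Plaintiff allotment: 7 base + 1 × 4 alternates = 11. Defendant allotment: 7 base + 1 × 4 alternates + 3 multi-party = 14.
Plaintiff peremptories used: #7, #15, #9 — 3 (for-cause on #8, #5, #9, #17, #14, #11 don't count).
Defendant peremptories used: #12, #3, #2 — 3 (the for-cause on #14 doesn't count).
Remaining: (11 − 3) + (14 − 3) = 19.

19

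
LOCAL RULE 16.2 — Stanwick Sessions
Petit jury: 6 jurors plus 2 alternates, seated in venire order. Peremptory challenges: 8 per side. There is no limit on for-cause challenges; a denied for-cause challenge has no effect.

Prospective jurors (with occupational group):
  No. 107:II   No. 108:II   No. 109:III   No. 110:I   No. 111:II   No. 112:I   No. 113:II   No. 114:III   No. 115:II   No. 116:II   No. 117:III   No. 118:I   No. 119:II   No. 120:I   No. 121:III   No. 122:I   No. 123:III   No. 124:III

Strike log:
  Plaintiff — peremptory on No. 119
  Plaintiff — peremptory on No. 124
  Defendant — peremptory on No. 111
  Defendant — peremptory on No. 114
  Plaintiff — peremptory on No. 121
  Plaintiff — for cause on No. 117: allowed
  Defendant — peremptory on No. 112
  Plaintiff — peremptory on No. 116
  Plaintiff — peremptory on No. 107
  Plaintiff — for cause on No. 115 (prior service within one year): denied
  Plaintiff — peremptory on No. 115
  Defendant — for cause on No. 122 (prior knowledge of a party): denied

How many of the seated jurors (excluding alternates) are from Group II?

Removed: #107, #111, #112, #114, #115, #116, #117, #119, #121, #124.
Seated jurors 1–6: #108, #109, #110, #113, #118, #120 (alternates #122, #123 not counted).
Of those, in Group II: #108, #113 → 2.

2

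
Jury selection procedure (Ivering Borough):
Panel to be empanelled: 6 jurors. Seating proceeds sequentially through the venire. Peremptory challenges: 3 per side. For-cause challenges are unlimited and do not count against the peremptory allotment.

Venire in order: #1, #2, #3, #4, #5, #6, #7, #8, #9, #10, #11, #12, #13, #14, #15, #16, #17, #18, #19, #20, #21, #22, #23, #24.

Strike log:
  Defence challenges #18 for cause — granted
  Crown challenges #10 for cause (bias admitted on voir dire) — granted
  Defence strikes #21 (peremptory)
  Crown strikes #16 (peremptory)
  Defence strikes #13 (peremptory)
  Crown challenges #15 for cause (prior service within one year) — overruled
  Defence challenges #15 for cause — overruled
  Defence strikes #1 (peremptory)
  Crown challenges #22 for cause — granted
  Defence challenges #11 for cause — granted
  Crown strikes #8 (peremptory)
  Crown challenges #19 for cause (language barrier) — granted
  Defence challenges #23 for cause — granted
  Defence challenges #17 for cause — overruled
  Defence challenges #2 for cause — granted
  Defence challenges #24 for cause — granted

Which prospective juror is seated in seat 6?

Removed: #1, #2, #8, #10, #11, #13, #16, #18, #19, #21, #22, #23, #24. (#15, #17 stay — for-cause denied.)
Seating in order: seats 1–6 → #3, #4, #5, #6, #7, #9.
So seat 6 is #9.

9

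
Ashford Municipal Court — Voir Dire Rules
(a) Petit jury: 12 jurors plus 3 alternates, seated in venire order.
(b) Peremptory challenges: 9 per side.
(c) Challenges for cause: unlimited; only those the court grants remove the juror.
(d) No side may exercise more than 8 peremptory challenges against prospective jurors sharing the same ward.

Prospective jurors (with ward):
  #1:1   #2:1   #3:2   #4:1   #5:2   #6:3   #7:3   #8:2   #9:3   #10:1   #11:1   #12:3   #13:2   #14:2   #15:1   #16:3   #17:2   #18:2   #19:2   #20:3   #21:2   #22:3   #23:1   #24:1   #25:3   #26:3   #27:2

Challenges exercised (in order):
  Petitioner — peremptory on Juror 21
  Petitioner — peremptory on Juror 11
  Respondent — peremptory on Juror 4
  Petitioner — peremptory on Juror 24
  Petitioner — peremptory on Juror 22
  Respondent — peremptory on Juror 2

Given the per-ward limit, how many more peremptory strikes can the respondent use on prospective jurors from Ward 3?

Respondent peremptories so far: #4, #2 — 2 of 9 used, 7 left overall.
Against Ward 3: none yet — per-ward cap 8 leaves 8.
Binding limit: min(7, 8) = 7.

7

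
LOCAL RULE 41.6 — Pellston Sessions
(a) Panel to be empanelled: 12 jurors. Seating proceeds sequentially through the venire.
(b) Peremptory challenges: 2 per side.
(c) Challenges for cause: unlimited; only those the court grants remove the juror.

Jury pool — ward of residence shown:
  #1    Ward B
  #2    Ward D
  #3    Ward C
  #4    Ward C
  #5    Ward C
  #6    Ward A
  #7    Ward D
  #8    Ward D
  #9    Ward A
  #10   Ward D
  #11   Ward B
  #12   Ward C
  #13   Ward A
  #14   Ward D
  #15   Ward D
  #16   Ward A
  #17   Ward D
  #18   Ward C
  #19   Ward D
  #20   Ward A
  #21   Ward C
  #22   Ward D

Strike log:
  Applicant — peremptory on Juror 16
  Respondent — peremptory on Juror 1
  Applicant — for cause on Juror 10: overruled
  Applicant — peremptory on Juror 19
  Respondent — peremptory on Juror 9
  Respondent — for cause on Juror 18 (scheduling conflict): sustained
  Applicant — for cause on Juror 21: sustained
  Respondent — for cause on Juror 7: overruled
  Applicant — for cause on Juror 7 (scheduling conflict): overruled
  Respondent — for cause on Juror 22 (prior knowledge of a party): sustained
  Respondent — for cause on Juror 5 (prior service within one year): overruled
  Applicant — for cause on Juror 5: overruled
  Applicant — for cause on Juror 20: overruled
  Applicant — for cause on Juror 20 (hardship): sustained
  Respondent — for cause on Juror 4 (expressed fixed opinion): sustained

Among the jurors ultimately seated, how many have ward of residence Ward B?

Removed: #1, #4, #9, #16, #18, #19, #20, #21, #22.
Seated jurors 1–12: #2, #3, #5, #6, #7, #8, #10, #11, #12, #13, #14, #15.
Of those, in Ward B: #11 → 1.

1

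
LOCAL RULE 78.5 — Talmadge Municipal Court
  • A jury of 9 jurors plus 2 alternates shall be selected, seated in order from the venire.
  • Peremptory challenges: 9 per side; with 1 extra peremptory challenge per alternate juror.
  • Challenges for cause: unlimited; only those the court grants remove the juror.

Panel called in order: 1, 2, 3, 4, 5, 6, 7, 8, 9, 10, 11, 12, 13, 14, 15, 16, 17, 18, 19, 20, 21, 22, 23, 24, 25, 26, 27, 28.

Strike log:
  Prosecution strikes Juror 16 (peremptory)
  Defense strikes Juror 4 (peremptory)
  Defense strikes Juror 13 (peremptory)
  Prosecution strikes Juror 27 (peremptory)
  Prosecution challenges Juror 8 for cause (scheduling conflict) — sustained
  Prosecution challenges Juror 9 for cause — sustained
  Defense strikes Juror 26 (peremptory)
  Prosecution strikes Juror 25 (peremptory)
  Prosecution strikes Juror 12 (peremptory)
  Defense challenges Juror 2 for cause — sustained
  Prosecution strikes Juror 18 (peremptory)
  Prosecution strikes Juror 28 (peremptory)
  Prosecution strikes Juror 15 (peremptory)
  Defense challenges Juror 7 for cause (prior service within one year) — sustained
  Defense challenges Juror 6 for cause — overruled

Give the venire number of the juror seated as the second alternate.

Removed: #2, #4, #7, #8, #9, #12, #13, #15, #16, #18, #25, #26, #27, #28. (#6 stays — for-cause denied.)
Filling seats in venire order through position 11: #1, #3, #5, #6, #10, #11, #14, #17, #19, #20, #21.
So alternate 2 is #21.

21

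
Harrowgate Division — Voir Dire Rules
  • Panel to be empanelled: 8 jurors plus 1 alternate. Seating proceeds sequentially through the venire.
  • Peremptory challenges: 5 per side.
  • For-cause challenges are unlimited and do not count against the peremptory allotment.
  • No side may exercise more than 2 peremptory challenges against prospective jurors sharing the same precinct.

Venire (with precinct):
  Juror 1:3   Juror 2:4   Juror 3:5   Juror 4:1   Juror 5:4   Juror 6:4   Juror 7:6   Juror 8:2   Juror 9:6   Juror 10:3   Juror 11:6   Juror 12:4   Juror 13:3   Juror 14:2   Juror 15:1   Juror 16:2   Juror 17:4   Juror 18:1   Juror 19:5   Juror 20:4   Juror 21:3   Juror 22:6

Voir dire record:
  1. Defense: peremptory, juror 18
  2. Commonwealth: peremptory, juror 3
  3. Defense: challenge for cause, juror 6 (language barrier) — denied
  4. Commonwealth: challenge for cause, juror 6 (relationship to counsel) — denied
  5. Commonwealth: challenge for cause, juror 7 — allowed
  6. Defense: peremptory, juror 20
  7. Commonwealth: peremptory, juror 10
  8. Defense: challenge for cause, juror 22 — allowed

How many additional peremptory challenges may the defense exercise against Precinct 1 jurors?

1

Defense peremptories so far: #18, #20 — 2 of 5 used, 3 left overall.
Against Precinct 1: #18 — 1 used; per-precinct cap 2 leaves 1.
Binding limit: min(3, 1) = 1.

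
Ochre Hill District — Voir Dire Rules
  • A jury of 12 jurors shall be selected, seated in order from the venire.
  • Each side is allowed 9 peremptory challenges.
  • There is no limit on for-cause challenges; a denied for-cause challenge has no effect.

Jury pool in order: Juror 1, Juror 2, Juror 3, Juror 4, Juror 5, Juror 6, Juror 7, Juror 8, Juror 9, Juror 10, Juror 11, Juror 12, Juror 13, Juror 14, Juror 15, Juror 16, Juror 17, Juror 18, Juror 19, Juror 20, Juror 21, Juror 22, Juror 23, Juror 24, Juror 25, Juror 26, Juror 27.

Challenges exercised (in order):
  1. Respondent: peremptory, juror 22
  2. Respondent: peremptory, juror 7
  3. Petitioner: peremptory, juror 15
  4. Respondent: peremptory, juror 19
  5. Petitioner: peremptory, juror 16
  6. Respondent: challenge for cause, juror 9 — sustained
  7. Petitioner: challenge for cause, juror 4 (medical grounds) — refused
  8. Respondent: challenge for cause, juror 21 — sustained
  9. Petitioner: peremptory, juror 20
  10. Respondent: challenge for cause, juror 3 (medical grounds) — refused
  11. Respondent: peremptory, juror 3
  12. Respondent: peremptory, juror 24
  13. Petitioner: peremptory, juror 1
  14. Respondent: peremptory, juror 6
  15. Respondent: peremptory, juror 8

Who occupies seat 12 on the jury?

25

Removed: #1, #3, #6, #7, #8, #9, #15, #16, #19, #20, #21, #22, #24. (#4 stays — for-cause denied.)
Seating in order: seats 1–12 → #2, #4, #5, #10, #11, #12, #13, #14, #17, #18, #23, #25.
So seat 12 is #25.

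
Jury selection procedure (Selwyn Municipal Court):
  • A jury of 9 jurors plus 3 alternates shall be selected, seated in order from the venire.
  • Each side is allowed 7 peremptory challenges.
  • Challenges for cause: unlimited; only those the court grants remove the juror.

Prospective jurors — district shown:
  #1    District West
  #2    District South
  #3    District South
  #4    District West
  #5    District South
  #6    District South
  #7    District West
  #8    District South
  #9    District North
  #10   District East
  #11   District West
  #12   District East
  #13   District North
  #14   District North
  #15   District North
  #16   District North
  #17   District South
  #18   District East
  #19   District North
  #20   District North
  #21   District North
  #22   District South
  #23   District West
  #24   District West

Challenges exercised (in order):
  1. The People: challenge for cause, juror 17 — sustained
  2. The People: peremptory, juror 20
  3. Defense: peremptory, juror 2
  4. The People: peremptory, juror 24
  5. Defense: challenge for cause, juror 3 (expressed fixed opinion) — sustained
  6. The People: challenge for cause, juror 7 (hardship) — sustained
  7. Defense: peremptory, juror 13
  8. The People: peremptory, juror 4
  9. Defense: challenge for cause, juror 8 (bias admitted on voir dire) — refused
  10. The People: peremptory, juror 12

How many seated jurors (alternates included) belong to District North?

5

Removed: #2, #3, #4, #7, #12, #13, #17, #20, #24.
Seated (12 incl. alternates): #1, #5, #6, #8, #9, #10, #11, #14, #15, #16, #18, #19.
Of those, in District North: #9, #14, #15, #16, #19 → 5.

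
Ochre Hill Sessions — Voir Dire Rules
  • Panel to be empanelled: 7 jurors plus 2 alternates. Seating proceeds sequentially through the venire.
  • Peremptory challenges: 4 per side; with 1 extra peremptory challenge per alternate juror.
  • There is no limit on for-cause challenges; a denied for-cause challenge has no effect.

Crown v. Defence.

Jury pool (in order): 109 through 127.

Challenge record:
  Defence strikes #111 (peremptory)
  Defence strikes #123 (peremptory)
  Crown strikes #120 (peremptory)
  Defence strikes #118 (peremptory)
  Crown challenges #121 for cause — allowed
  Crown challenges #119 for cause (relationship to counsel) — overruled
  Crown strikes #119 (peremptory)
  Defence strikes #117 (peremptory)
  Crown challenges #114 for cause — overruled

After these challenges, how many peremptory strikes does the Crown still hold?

4

Crown allotment: 4 base + 1 × 2 alternates = 6.
Crown peremptories used: #120, #119 — 2 (for-cause on #121, #119, #114 don't count).
Remaining: 6 − 2 = 4.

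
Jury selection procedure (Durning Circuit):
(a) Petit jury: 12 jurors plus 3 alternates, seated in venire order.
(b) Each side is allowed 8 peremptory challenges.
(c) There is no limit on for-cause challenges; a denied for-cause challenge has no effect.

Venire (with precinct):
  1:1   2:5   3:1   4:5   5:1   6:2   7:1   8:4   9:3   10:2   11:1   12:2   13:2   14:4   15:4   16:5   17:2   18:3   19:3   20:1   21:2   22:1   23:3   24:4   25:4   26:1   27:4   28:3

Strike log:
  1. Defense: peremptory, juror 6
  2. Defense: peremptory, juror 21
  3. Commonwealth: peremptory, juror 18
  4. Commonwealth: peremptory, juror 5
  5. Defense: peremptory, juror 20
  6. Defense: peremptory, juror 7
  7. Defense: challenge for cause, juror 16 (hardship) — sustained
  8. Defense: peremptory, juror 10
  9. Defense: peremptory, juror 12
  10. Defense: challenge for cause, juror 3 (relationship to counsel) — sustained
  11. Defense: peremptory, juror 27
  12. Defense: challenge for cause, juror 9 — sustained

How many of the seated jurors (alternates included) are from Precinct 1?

4

Removed: #3, #5, #6, #7, #9, #10, #12, #16, #18, #20, #21, #27.
Seated (15 incl. alternates): #1, #2, #4, #8, #11, #13, #14, #15, #17, #19, #22, #23, #24, #25, #26.
Of those, in Precinct 1: #1, #11, #22, #26 → 4.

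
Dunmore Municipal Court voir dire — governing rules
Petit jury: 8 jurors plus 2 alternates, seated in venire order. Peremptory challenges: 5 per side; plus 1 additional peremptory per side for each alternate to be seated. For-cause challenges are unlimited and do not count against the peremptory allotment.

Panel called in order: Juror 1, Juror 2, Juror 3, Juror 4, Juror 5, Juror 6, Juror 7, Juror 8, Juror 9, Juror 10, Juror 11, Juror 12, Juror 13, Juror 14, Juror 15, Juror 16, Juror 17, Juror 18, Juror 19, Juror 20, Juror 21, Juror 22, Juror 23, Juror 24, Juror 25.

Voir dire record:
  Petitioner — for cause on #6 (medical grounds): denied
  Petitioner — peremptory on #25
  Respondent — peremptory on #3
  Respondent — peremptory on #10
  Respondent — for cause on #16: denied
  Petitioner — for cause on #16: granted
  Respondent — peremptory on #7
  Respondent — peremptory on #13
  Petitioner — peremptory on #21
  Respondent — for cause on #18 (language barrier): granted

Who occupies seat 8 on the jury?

11

Removed: #3, #7, #10, #13, #16, #18, #21, #25. (#6 stays — for-cause denied.)
Seating in order: seats 1–8 → #1, #2, #4, #5, #6, #8, #9, #11; alternates → #12, #14.
So seat 8 is #11.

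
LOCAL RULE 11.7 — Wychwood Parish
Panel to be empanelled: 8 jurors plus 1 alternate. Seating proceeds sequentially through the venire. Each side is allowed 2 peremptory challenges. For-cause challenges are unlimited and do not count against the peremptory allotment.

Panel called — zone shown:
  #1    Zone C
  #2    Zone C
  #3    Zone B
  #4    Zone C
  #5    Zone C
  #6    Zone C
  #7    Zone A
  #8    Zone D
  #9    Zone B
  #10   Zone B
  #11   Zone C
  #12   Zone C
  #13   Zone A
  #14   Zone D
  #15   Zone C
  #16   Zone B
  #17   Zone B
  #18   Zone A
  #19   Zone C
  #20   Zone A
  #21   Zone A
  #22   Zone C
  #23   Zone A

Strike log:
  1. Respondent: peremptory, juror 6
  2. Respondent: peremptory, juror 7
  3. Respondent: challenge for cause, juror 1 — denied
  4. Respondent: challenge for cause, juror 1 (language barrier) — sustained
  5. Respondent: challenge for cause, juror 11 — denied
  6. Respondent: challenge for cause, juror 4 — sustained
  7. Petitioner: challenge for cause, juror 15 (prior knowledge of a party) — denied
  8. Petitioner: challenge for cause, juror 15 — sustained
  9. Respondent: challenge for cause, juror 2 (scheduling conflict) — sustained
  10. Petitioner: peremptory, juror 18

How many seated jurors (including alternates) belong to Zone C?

3

Removed: #1, #2, #4, #6, #7, #15, #18.
Seated (9 incl. alternates): #3, #5, #8, #9, #10, #11, #12, #13, #14.
Of those, in Zone C: #5, #11, #12 → 3.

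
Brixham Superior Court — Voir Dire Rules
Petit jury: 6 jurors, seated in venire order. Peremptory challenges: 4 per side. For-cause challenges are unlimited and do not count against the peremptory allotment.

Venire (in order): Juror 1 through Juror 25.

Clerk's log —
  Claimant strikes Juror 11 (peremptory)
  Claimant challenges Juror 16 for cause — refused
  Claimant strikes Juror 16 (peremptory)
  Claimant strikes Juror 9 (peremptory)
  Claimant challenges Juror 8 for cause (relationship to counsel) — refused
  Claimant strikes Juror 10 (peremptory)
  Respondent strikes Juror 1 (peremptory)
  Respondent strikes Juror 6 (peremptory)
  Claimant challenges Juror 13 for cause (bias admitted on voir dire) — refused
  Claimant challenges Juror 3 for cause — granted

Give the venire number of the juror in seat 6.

Removed: #1, #3, #6, #9, #10, #11, #16. (#8, #13 stay — for-cause denied.)
Seating in order: seats 1–6 → #2, #4, #5, #7, #8, #12.
So seat 6 is #12.

12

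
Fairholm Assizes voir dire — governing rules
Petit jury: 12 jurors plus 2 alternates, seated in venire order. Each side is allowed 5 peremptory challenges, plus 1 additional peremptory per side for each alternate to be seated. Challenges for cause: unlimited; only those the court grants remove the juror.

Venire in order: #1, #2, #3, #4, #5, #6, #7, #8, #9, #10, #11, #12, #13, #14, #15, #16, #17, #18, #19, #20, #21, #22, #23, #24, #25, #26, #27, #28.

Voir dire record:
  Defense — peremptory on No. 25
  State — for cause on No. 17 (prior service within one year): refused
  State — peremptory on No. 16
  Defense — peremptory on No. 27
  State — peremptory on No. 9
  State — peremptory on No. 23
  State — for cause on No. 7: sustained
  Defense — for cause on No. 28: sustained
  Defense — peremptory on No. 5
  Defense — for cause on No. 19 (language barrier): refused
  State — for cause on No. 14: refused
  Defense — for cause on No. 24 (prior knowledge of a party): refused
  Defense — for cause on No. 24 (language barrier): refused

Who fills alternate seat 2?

Removed: #5, #7, #9, #16, #23, #25, #27, #28. (#14, #17, #19, #24 stay — for-cause denied.)
Seating in order: seats 1–12 → #1, #2, #3, #4, #6, #8, #10, #11, #12, #13, #14, #15; alternates → #17, #18.
So alternate 2 is #18.

18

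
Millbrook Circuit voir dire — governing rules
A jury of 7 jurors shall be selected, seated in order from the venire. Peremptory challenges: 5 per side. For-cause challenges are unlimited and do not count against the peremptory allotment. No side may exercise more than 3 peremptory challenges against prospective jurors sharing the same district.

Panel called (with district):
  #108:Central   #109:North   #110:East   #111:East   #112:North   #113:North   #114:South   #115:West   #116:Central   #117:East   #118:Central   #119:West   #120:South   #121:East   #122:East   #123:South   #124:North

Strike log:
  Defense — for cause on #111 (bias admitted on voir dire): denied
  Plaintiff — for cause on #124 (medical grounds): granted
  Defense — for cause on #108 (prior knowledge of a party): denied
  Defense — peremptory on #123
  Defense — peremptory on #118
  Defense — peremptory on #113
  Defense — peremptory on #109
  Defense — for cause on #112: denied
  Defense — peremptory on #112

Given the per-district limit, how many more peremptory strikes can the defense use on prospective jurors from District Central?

0

Defense peremptories so far: #123, #118, #113, #109, #112 — 5 of 5 used, 0 left overall.
Against District Central: #118 — 1 used; per-district cap 3 leaves 2.
Binding limit: min(0, 2) = 0.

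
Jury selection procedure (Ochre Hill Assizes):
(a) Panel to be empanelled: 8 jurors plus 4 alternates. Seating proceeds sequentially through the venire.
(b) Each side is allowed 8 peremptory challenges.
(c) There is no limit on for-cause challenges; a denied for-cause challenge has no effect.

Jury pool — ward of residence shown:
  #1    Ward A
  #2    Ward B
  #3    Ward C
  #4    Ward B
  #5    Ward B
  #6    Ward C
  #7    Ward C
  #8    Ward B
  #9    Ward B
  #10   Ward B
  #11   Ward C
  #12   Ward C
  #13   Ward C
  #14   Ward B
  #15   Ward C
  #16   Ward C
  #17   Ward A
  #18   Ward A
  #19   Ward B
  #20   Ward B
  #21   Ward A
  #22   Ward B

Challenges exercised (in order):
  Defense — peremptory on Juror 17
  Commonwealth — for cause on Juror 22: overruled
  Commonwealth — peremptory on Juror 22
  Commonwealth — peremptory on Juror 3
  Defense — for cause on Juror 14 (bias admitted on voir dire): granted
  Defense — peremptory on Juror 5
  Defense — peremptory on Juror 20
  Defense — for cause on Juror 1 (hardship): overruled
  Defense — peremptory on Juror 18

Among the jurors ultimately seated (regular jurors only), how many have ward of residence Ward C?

Removed: #3, #5, #14, #17, #18, #20, #22.
Seated jurors 1–8: #1, #2, #4, #6, #7, #8, #9, #10 (alternates #11, #12, #13, #15 not counted).
Of those, in Ward C: #6, #7 → 2.

2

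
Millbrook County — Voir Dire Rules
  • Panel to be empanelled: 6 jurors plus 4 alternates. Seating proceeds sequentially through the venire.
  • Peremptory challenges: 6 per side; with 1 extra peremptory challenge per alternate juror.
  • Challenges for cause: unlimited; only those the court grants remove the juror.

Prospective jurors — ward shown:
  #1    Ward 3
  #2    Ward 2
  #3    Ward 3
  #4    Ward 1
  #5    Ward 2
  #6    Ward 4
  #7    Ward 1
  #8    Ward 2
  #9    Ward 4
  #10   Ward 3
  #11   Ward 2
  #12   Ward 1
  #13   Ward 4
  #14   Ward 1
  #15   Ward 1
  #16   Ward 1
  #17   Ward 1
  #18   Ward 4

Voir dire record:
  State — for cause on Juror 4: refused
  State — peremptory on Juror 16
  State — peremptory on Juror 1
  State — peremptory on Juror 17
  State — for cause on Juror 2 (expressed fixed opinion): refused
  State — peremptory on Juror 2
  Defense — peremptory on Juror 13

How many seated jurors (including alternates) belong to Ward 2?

3

Removed: #1, #2, #13, #16, #17.
Seated (10 incl. alternates): #3, #4, #5, #6, #7, #8, #9, #10, #11, #12.
Of those, in Ward 2: #5, #8, #11 → 3.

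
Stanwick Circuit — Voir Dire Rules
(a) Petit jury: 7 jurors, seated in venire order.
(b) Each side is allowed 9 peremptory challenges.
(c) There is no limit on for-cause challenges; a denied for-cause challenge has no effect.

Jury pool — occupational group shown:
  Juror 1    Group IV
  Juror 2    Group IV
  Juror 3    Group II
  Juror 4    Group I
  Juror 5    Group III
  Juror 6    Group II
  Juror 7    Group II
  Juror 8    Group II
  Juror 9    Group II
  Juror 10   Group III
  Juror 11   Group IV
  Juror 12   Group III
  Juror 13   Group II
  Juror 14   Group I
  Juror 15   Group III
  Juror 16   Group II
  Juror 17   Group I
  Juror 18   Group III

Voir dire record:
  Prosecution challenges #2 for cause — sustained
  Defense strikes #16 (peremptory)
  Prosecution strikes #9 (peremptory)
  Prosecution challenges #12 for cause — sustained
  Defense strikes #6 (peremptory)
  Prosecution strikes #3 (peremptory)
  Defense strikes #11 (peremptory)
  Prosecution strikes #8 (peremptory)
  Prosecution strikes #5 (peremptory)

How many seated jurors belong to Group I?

Removed: #2, #3, #5, #6, #8, #9, #11, #12, #16.
Seated jurors 1–7: #1, #4, #7, #10, #13, #14, #15.
Of those, in Group I: #4, #14 → 2.

2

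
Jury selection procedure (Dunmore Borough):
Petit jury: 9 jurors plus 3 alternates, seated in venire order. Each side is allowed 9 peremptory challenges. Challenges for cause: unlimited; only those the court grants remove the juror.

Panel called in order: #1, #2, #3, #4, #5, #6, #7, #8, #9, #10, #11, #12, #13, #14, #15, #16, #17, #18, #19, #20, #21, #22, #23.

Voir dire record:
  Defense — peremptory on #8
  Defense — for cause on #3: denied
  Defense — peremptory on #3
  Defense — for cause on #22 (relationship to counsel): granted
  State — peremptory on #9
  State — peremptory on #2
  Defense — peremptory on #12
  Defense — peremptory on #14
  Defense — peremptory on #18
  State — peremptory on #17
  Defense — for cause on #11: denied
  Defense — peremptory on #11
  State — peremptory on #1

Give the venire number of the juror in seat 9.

Removed: #1, #2, #3, #8, #9, #11, #12, #14, #17, #18, #22.
Seating in order: seats 1–9 → #4, #5, #6, #7, #10, #13, #15, #16, #19; alternates → #20, #21, #23.
So seat 9 is #19.

19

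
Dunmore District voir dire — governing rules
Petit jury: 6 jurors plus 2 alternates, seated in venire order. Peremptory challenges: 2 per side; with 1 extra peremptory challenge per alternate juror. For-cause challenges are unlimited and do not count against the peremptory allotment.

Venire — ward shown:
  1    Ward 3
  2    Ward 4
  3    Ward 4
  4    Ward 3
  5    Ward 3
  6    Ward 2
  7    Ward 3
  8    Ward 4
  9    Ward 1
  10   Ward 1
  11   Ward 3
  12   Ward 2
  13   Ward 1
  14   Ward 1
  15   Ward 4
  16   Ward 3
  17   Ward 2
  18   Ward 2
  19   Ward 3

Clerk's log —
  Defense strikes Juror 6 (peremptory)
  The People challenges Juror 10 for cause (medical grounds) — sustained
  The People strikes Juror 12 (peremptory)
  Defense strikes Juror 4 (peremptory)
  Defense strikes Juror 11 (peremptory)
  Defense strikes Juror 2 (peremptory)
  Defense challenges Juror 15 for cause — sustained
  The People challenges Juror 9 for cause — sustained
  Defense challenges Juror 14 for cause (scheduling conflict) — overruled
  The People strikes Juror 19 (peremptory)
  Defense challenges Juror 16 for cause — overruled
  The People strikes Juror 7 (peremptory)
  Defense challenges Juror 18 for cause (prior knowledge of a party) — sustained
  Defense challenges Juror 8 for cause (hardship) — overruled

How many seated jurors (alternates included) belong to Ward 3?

Removed: #2, #4, #6, #7, #9, #10, #11, #12, #15, #18, #19.
Seated (8 incl. alternates): #1, #3, #5, #8, #13, #14, #16, #17.
Of those, in Ward 3: #1, #5, #16 → 3.

3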